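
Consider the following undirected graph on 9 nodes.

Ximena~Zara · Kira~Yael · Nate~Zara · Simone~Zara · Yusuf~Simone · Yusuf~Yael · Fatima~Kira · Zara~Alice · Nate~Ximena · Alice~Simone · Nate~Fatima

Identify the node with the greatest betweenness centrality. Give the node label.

Zara

Unnormalized betweenness of each node: Alice:0, Fatima:5, Kira:7/2, Nate:7, Simone:7, Ximena:0, Yael:7/2, Yusuf:5, Zara:9.
Zara has the largest value, 9, making it the main broker — the node through which the most shortest paths run.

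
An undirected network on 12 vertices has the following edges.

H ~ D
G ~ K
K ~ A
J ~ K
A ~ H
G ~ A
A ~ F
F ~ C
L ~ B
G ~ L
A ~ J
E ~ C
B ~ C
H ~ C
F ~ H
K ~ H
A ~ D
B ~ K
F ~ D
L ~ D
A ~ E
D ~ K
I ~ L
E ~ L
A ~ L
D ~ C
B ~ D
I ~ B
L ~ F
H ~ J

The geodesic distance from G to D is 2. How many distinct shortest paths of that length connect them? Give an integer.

3

The shortest distance is 2. The length-2 paths are: G–A–D; G–K–D; G–L–D.
That gives 3 distinct shortest paths.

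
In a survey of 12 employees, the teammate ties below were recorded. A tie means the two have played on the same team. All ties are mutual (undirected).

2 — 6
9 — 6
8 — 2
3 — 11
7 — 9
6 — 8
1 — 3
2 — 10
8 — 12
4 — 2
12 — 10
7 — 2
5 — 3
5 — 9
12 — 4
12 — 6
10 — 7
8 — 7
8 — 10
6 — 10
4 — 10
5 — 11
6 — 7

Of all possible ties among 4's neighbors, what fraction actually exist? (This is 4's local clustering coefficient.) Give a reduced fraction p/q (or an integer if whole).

4's neighbors: 2, 10, and 12 (k = 3).
Possible neighbor pairs: C(3,2) = 3. Edges among them: 2–10, 10–12 → e = 2.
Clustering(4) = 2/3.

2/3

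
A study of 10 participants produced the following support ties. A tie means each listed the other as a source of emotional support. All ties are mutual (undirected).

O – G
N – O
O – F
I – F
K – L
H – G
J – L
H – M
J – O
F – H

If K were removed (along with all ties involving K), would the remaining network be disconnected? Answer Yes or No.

No

Even without K, every remaining node can still reach every other (the residual graph is connected), so K is not a cut vertex.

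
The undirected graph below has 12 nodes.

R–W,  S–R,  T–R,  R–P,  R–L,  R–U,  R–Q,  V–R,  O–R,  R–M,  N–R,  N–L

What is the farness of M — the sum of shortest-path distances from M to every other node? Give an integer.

Distances from M: L:2, N:2, O:2, P:2, Q:2, R:1, S:2, T:2, U:2, V:2, W:2.
Sum = 2 + 2 + 2 + 2 + 2 + 1 + 2 + 2 + 2 + 2 + 2 = 21.

21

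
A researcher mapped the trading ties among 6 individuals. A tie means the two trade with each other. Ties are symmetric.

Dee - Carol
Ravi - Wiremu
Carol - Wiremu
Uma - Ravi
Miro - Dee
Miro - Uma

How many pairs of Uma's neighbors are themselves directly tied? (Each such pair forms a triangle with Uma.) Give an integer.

0

Uma's neighbors are Miro and Ravi, but none of them are tied to each other, so no triangle contains Uma.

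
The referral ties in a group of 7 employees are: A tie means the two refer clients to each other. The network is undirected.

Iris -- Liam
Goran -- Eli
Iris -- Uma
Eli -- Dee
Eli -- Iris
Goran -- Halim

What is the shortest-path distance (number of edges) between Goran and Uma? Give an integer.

One shortest route is Goran – Eli – Iris – Uma, which uses 3 edges, and at distance 2 from Goran we only reach {Dee, Iris}, which does not include Uma. So d(Goran,Uma) = 3.

3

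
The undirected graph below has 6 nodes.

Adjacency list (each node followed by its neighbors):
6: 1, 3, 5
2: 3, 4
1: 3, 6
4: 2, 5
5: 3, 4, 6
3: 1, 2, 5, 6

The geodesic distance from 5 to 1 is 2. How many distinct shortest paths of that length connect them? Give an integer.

2

The shortest distance is 2. The length-2 paths are: 5–6–1; 5–3–1.
That gives 2 distinct shortest paths.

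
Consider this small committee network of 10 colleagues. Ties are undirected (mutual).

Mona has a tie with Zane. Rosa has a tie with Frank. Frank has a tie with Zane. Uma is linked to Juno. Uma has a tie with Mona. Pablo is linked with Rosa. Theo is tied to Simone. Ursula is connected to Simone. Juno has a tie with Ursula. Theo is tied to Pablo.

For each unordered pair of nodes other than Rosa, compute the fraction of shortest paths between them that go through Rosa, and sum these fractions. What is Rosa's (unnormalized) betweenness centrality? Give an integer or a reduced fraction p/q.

Pairs whose geodesics pass through Rosa — Uma–Pablo: 1/2; Mona–Pablo: 1; Mona–Theo: 1/2; Zane–Pablo: 1; Zane–Theo: 1; Zane–Simone: 1/2; Frank–Pablo: 1; Frank–Theo: 1; Frank–Simone: 1; Frank–Ursula: 1/2.
All other pairs contribute 0.
Summing the contributions gives betweenness(Rosa) = 8.

8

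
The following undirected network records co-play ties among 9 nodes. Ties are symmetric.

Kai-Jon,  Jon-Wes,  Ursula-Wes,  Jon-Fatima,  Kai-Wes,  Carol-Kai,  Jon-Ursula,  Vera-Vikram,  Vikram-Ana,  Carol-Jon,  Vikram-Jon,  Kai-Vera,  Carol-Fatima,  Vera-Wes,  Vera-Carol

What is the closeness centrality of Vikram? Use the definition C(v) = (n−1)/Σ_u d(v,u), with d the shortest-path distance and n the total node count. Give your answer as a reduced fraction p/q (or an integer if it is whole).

8/13

Distances from Vikram: Ana:1, Carol:2, Fatima:2, Jon:1, Kai:2, Ursula:2, Vera:1, Wes:2. Sum = 13.
n = 9, so closeness = 8/13.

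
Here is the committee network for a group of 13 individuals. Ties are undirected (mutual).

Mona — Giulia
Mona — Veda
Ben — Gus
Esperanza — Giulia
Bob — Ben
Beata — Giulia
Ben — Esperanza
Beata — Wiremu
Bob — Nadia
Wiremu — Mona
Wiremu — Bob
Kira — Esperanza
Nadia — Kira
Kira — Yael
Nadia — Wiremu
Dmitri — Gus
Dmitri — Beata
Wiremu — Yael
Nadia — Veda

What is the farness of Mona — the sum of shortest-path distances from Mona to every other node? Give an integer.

26

Distances from Mona: Beata:2, Ben:3, Bob:2, Dmitri:3, Esperanza:2, Giulia:1, Gus:4, Kira:3, Nadia:2, Veda:1, Wiremu:1, Yael:2.
Sum = 2 + 3 + 2 + 3 + 2 + 1 + 4 + 3 + 2 + 1 + 1 + 2 = 26.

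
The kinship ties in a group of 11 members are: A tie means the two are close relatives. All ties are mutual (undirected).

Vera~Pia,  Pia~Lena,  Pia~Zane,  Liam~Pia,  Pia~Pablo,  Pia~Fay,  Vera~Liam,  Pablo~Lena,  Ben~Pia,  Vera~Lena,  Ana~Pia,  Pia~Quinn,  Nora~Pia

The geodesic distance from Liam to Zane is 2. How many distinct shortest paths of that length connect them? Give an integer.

1

The shortest distance is 2, and the only length-2 path is Liam–Pia–Zane. So there is exactly 1 shortest path.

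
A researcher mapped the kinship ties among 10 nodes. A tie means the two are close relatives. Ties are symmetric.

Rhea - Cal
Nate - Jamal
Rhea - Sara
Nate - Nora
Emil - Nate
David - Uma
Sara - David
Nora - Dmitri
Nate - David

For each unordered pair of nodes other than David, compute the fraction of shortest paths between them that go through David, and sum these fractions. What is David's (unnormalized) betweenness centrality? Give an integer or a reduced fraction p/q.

Pairs whose geodesics pass through David — Uma–Nora: 1; Uma–Rhea: 1; Uma–Dmitri: 1; Uma–Sara: 1; Uma–Jamal: 1; Uma–Cal: 1; Uma–Nate: 1; Uma–Emil: 1; Nora–Rhea: 1; Nora–Sara: 1; Nora–Cal: 1; Rhea–Dmitri: 1; Rhea–Jamal: 1; Rhea–Nate: 1 … (+9 more pairs).
All other pairs contribute 0.
Summing the contributions gives betweenness(David) = 23.

23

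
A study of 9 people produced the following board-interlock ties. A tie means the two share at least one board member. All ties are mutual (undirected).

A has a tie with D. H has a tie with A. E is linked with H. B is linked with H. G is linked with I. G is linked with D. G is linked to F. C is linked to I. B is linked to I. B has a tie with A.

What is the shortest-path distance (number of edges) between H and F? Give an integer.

One shortest route is H – A – D – G – F, which uses 4 edges, and at distance 3 from H we only reach {C, G}, which does not include F. So d(H,F) = 4.

4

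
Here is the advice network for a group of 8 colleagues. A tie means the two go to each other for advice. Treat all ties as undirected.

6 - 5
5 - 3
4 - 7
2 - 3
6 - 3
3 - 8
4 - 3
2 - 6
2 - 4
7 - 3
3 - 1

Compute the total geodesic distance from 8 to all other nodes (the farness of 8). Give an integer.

Distances from 8: 1:2, 2:2, 3:1, 4:2, 5:2, 6:2, 7:2.
Sum = 2 + 2 + 1 + 2 + 2 + 2 + 2 = 13.

13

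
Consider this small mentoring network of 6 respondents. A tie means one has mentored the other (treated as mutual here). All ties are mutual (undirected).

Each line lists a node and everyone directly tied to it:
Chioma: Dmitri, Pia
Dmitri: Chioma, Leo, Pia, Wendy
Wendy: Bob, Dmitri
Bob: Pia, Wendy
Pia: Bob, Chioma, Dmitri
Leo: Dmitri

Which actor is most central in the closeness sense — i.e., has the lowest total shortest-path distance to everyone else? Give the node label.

Farness (sum of distances to all others) for each node — Bob:9, Chioma:8, Dmitri:6, Leo:10, Pia:7, Wendy:8.
The smallest farness is 6, for Dmitri, so Dmitri has the highest closeness.

Dmitri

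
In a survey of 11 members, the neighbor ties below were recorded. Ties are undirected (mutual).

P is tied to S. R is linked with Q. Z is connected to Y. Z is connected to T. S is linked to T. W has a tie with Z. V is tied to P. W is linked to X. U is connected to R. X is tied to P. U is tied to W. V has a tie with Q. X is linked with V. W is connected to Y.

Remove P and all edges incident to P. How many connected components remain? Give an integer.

1

P's neighbors (S, V, and X) remain reachable from one another through other ties, so the rest of the network stays in one piece.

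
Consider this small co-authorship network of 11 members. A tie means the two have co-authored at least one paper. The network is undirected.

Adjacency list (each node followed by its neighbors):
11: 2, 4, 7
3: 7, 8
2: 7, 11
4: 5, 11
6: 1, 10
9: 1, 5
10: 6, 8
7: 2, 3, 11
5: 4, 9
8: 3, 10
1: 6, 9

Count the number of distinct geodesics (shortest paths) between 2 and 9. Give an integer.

1

The shortest distance is 4, and the only length-4 path is 2–11–4–5–9. So there is exactly 1 shortest path.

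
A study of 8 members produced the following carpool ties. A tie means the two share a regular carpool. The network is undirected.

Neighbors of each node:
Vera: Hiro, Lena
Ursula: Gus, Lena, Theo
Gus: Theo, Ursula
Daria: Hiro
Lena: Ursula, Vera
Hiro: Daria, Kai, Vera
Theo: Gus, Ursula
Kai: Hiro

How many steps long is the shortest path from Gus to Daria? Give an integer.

One shortest route is Gus – Ursula – Lena – Vera – Hiro – Daria, which uses 5 edges, and at distance 4 from Gus we only reach {Hiro}, which does not include Daria. So d(Gus,Daria) = 5.

5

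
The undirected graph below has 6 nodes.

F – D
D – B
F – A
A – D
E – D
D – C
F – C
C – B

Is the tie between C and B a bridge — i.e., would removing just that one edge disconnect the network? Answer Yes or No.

Even without that edge, C still reaches B via C – D – B, so the network stays connected. Not a bridge.

No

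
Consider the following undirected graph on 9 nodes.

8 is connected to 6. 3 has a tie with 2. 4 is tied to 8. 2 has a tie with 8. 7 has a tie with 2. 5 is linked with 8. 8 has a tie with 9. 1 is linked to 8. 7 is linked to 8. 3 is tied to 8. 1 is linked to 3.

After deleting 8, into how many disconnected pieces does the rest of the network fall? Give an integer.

Without 8, the remaining ties split the others into: {1, 2, 3, 7}; {4}; {5}; {6}; {9}.
That's 5 separate components.

5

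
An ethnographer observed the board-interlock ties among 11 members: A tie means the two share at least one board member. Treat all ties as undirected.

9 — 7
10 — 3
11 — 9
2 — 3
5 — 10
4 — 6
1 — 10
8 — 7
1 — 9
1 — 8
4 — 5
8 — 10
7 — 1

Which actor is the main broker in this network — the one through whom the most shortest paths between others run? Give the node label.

10

Unnormalized betweenness of each node: 1:16, 2:0, 3:9, 4:9, 5:16, 6:0, 7:1, 8:3, 9:9, 10:31, 11:0.
10 has the largest value, 31, making it the main broker — the node through which the most shortest paths run.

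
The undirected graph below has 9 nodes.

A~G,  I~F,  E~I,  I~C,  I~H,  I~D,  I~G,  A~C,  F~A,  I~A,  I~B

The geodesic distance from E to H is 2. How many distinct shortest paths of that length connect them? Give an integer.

1

The shortest distance is 2, and the only length-2 path is E–I–H. So there is exactly 1 shortest path.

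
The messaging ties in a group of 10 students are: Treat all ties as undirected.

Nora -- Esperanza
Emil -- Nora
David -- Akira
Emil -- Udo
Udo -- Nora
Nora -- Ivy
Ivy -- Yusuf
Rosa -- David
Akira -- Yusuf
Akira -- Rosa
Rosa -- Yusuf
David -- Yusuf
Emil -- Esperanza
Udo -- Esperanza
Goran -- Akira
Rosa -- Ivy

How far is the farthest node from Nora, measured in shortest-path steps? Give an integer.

Distances from Nora: Akira:3, David:3, Emil:1, Esperanza:1, Goran:4, Ivy:1, Rosa:2, Udo:1, Yusuf:2.
The largest is 4 (to Goran), so the eccentricity of Nora is 4.

4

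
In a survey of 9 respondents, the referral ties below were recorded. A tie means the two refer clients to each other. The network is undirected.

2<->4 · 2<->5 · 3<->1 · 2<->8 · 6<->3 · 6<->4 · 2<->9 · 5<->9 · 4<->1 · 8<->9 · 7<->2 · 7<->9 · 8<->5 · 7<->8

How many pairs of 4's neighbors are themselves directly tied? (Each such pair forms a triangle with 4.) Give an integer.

0

4's neighbors are 1, 2, and 6, but none of them are tied to each other, so no triangle contains 4.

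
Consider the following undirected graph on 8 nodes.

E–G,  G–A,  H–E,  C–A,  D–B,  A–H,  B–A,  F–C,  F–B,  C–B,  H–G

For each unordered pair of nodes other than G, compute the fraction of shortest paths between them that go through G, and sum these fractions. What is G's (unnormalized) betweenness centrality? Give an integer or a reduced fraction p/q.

Pairs whose geodesics pass through G — C–E: 1/2; F–E: 2/4; B–E: 1/2; D–E: 1/2; A–E: 1/2.
All other pairs contribute 0.
Summing the contributions gives betweenness(G) = 5/2.

5/2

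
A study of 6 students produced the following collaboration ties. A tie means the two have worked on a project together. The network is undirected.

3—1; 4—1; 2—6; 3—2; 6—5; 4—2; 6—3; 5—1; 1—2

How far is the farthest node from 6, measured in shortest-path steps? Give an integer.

2

Distances from 6: 1:2, 2:1, 3:1, 4:2, 5:1.
The largest is 2 (to 4 and 1), so the eccentricity of 6 is 2.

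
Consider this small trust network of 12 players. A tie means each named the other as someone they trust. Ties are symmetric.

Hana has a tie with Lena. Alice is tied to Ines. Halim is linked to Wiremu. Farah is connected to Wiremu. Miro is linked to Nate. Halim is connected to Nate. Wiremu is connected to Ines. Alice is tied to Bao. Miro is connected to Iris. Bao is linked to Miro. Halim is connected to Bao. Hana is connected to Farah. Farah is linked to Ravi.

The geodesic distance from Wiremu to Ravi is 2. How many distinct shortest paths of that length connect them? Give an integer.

1

The shortest distance is 2, and the only length-2 path is Wiremu–Farah–Ravi. So there is exactly 1 shortest path.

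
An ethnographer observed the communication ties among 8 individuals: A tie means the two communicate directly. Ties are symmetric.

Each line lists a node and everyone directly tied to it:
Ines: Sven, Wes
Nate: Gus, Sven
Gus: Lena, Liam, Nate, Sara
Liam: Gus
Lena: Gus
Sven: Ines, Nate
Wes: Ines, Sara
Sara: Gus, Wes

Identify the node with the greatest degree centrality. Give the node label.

Degrees — Gus:4, Ines:2, Lena:1, Liam:1, Nate:2, Sara:2, Sven:2, Wes:2.
The maximum is 4, attained only by Gus.

Gus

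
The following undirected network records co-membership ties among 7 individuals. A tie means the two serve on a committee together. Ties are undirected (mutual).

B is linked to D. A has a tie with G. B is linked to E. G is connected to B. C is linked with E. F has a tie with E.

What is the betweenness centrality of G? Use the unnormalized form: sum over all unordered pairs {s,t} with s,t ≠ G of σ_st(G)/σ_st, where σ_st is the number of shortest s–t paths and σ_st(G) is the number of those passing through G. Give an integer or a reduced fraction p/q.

5

Pairs whose geodesics pass through G — F–A: 1; B–A: 1; D–A: 1; A–C: 1; A–E: 1.
All other pairs contribute 0.
Summing the contributions gives betweenness(G) = 5.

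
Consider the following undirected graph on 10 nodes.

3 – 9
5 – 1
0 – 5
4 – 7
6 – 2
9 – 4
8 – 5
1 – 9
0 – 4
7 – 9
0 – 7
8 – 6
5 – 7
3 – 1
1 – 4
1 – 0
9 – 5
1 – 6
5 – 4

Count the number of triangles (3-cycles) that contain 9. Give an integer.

9's neighbors: 1, 3, 4, 5, and 7.
Neighbor pairs that are themselves tied: 9–1–3; 9–1–4; 9–1–5; 9–4–5; 9–4–7; 9–5–7. Each forms one triangle with 9, for 6 in total.

6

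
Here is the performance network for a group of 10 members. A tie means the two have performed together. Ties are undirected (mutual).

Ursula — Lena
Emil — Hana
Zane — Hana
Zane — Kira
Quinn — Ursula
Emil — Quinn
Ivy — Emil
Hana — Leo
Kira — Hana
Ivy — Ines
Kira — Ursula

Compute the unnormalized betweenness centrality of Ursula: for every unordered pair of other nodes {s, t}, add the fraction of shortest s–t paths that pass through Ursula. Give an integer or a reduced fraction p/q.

19/2

Pairs whose geodesics pass through Ursula — Quinn–Zane: 1/2; Quinn–Lena: 1; Quinn–Kira: 1; Zane–Lena: 1; Lena–Emil: 1; Lena–Ivy: 1; Lena–Hana: 1; Lena–Leo: 1; Lena–Kira: 1; Lena–Ines: 1.
All other pairs contribute 0.
Summing the contributions gives betweenness(Ursula) = 19/2.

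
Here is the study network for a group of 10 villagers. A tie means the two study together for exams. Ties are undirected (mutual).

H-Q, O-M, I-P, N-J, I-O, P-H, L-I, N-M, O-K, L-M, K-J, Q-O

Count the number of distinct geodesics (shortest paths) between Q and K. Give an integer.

The shortest distance is 2, and the only length-2 path is Q–O–K. So there is exactly 1 shortest path.

1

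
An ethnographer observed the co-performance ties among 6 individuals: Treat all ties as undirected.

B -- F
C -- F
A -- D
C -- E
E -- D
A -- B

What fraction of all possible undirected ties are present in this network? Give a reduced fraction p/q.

There are 6 edges and 6 nodes, so the maximum possible is C(6,2) = 15.
Density = 6/15 = 2/5.

2/5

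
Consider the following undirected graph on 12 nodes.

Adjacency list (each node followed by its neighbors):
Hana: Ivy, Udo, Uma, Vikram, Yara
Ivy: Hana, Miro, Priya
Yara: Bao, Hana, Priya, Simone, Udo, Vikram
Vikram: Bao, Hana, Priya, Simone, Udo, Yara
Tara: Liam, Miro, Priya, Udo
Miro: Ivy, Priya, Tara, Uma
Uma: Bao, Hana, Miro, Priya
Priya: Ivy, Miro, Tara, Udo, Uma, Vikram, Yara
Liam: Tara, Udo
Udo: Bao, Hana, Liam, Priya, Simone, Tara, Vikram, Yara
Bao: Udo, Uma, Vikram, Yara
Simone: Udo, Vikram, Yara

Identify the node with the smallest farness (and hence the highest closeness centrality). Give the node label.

Farness (sum of distances to all others) for each node — Bao:19, Hana:17, Ivy:22, Liam:22, Miro:19, Priya:15, Simone:22, Tara:18, Udo:14, Uma:20, Vikram:16, Yara:16.
The smallest farness is 14, for Udo, so Udo has the highest closeness.

Udo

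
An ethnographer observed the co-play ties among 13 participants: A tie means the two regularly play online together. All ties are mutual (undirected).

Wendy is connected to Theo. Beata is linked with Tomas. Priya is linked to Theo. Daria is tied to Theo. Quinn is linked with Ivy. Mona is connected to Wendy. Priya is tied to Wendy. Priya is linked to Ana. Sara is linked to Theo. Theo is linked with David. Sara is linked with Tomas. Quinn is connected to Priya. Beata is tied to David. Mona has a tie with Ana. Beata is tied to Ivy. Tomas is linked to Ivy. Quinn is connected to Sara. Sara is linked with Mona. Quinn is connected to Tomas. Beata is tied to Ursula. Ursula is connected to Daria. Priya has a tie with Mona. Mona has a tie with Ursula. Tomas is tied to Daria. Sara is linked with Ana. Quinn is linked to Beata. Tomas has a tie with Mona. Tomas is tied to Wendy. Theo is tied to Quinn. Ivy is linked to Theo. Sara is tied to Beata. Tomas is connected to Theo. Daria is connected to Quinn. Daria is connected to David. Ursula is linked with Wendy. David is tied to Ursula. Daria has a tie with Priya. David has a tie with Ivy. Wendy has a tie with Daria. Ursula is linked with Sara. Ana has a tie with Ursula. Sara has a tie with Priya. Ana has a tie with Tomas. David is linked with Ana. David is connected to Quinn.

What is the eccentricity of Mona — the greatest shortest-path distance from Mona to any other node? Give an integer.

Distances from Mona: Ana:1, Beata:2, Daria:2, David:2, Ivy:2, Priya:1, Quinn:2, Sara:1, Theo:2, Tomas:1, Ursula:1, Wendy:1.
The largest is 2 (to Daria, Theo, Quinn, David, Beata, and Ivy), so the eccentricity of Mona is 2.

2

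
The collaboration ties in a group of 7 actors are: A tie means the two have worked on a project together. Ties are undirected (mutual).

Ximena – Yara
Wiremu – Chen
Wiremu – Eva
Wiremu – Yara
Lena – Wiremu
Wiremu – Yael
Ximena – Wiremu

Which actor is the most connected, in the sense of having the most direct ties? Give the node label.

Wiremu

Degrees — Chen:1, Eva:1, Lena:1, Wiremu:6, Ximena:2, Yael:1, Yara:2.
The maximum is 6, attained only by Wiremu.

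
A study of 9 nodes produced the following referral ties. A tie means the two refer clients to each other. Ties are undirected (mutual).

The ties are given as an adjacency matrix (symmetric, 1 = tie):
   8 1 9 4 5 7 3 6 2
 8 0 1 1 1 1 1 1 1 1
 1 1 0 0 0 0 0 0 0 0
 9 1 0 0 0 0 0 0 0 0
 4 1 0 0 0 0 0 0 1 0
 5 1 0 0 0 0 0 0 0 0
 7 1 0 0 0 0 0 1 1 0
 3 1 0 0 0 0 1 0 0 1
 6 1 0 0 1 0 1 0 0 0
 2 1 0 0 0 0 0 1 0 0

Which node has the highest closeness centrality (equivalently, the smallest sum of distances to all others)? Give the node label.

8

Farness (sum of distances to all others) for each node — 1:15, 2:14, 3:13, 4:14, 5:15, 6:13, 7:13, 8:8, 9:15.
The smallest farness is 8, for 8, so 8 has the highest closeness.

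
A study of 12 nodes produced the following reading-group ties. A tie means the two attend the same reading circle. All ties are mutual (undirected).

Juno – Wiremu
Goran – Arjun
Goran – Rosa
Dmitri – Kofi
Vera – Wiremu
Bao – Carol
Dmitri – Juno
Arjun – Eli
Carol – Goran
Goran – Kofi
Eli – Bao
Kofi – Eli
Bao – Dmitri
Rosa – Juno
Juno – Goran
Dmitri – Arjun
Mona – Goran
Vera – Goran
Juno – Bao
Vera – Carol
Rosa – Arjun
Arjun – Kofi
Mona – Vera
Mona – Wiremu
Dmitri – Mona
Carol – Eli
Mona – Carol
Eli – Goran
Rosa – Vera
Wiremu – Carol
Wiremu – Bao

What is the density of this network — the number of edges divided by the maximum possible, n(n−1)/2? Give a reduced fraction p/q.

There are 31 edges and 12 nodes, so the maximum possible is C(12,2) = 66.
Density = 31/66.

31/66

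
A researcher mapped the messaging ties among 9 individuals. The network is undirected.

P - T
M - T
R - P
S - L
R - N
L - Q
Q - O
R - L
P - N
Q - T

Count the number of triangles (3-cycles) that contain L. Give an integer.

L's neighbors are Q, R, and S, but none of them are tied to each other, so no triangle contains L.

0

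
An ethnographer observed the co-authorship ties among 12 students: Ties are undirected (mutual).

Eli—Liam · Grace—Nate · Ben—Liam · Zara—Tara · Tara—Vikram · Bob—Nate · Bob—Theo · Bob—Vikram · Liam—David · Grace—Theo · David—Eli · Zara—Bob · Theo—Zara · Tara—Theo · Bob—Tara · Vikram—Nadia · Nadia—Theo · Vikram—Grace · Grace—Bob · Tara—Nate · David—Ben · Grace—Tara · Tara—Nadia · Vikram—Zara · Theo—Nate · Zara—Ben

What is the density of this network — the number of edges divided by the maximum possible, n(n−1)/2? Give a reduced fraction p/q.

There are 26 edges and 12 nodes, so the maximum possible is C(12,2) = 66.
Density = 26/66 = 13/33.

13/33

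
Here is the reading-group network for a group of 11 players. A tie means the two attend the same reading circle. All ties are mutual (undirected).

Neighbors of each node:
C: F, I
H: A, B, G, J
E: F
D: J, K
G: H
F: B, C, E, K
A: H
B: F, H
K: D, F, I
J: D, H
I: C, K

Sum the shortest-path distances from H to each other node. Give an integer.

Distances from H: A:1, B:1, C:3, D:2, E:3, F:2, G:1, I:4, J:1, K:3.
Sum = 1 + 1 + 3 + 2 + 3 + 2 + 1 + 4 + 1 + 3 = 21.

21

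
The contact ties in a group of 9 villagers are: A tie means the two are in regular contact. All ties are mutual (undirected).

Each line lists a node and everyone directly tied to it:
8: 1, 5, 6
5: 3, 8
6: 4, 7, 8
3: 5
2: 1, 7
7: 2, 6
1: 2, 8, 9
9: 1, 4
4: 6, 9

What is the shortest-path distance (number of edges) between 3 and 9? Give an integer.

One shortest route is 3 – 5 – 8 – 1 – 9, which uses 4 edges, and at distance 3 from 3 we only reach {1, 6}, which does not include 9. So d(3,9) = 4.

4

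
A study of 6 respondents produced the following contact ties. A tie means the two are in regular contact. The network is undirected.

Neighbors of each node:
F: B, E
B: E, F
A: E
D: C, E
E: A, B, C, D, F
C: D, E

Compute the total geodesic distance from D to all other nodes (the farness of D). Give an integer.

Distances from D: A:2, B:2, C:1, E:1, F:2.
Sum = 2 + 2 + 1 + 1 + 2 = 8.

8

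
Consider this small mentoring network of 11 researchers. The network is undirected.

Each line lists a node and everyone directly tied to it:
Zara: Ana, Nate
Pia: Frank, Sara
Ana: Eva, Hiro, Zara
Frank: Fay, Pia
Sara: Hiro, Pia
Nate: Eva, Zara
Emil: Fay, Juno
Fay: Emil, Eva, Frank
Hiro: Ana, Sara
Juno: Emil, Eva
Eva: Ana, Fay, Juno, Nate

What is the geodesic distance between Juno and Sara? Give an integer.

One shortest route is Juno – Eva – Ana – Hiro – Sara, which uses 4 edges, and at distance 3 from Juno we only reach {Frank, Hiro, Zara}, which does not include Sara. So d(Juno,Sara) = 4.

4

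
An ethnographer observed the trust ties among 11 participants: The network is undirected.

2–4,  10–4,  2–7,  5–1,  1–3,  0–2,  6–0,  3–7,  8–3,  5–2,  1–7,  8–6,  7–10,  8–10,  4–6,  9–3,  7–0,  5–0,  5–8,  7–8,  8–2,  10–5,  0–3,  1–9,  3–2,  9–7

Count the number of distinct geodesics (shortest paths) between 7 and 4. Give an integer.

2

The shortest distance is 2. The length-2 paths are: 7–10–4; 7–2–4.
That gives 2 distinct shortest paths.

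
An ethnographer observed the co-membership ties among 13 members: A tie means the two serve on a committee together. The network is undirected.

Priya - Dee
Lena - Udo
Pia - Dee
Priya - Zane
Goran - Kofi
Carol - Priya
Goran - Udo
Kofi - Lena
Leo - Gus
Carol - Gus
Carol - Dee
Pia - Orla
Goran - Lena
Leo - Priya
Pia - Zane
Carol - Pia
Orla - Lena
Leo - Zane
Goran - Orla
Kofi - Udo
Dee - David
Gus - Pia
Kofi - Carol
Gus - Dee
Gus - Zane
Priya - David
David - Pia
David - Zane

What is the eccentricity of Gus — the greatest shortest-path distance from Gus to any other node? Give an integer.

Distances from Gus: Carol:1, David:2, Dee:1, Goran:3, Kofi:2, Lena:3, Leo:1, Orla:2, Pia:1, Priya:2, Udo:3, Zane:1.
The largest is 3 (to Goran, Lena, and Udo), so the eccentricity of Gus is 3.

3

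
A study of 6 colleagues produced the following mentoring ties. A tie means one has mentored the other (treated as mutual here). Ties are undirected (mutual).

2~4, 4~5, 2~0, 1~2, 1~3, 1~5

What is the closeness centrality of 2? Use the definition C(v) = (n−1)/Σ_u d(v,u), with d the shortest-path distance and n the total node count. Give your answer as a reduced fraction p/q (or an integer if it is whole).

Distances from 2: 0:1, 1:1, 3:2, 4:1, 5:2. Sum = 7.
n = 6, so closeness = 5/7.

5/7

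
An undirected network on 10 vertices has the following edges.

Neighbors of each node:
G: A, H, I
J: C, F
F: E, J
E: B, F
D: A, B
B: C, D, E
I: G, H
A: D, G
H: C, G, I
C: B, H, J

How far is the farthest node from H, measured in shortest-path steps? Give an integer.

Distances from H: A:2, B:2, C:1, D:3, E:3, F:3, G:1, I:1, J:2.
The largest is 3 (to D, F, and E), so the eccentricity of H is 3.

3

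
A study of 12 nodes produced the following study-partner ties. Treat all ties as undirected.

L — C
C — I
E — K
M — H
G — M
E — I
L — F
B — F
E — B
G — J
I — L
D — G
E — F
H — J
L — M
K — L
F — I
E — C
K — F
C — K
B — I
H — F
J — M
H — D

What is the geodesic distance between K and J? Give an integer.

3

One shortest route is K – F – H – J, which uses 3 edges, and at distance 2 from K we only reach {B, H, I, M}, which does not include J. So d(K,J) = 3.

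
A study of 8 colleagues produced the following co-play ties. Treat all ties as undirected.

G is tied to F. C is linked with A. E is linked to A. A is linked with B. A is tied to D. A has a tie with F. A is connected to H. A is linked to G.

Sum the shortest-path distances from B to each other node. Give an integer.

13

Distances from B: A:1, C:2, D:2, E:2, F:2, G:2, H:2.
Sum = 1 + 2 + 2 + 2 + 2 + 2 + 2 = 13.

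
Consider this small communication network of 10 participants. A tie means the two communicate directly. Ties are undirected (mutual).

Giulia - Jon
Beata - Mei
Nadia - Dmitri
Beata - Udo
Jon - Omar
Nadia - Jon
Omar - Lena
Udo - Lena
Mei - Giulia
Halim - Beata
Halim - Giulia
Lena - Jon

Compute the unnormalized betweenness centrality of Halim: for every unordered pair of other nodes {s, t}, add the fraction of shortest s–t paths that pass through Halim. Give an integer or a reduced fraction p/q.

11/6

Pairs whose geodesics pass through Halim — Nadia–Beata: 1/3; Giulia–Udo: 1/3; Giulia–Beata: 1/2; Jon–Beata: 1/3; Beata–Dmitri: 1/3.
All other pairs contribute 0.
Summing the contributions gives betweenness(Halim) = 11/6.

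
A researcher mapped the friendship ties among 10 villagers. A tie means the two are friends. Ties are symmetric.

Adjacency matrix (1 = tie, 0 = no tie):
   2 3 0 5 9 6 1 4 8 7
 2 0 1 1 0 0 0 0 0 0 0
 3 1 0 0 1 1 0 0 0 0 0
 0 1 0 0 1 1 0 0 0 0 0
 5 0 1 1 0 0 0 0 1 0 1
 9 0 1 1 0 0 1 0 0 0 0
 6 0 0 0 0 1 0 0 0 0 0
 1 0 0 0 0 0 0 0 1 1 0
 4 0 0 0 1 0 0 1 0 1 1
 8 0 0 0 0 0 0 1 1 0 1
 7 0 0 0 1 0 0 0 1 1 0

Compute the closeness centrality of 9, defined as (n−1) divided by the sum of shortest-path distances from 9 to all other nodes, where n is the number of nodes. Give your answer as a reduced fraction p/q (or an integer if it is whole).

Distances from 9: 0:1, 1:4, 2:2, 3:1, 4:3, 5:2, 6:1, 7:3, 8:4. Sum = 21.
n = 10, so closeness = 9/21 = 3/7.

3/7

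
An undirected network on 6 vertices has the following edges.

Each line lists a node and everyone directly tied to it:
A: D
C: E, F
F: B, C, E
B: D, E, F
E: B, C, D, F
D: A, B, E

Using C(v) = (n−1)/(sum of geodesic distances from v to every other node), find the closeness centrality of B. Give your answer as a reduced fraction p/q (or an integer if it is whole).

5/7

Distances from B: A:2, C:2, D:1, E:1, F:1. Sum = 7.
n = 6, so closeness = 5/7.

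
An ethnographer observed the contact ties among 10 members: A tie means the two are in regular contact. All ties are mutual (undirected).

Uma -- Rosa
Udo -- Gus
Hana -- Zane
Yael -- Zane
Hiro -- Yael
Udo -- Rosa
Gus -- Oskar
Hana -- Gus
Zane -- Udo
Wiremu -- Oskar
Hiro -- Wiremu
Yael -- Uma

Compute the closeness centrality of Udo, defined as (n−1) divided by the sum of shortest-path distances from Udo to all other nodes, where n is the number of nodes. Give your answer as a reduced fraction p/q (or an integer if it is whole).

Distances from Udo: Gus:1, Hana:2, Hiro:3, Oskar:2, Rosa:1, Uma:2, Wiremu:3, Yael:2, Zane:1. Sum = 17.
n = 10, so closeness = 9/17.

9/17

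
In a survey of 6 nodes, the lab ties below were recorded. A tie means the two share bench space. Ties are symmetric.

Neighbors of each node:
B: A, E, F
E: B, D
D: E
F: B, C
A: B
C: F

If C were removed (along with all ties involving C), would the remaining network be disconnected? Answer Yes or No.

Even without C, every remaining node can still reach every other (the residual graph is connected), so C is not a cut vertex.

No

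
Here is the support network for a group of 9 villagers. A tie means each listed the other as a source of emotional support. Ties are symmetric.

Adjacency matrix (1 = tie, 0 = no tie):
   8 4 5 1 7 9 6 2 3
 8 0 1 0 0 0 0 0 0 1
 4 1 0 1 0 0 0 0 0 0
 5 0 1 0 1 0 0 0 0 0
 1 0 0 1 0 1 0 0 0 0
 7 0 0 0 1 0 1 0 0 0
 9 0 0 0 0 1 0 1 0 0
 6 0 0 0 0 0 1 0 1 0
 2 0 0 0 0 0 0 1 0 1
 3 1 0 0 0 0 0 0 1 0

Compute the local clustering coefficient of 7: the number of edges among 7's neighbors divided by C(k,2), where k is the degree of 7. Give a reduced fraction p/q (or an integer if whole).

7's neighbors: 1 and 9 (k = 2).
Possible neighbor pairs: C(2,2) = 1. Edges among them: none → e = 0.
Clustering(7) = 0/1.

0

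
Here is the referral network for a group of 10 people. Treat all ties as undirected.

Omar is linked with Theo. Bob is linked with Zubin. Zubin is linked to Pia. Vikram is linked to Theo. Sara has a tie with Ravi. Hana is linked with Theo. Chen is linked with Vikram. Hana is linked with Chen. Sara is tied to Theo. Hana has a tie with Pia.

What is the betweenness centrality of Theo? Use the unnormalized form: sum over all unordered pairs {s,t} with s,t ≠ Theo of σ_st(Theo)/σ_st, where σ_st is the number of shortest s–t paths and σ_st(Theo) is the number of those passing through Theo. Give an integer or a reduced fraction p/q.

22

Pairs whose geodesics pass through Theo — Sara–Pia: 1; Sara–Zubin: 1; Sara–Hana: 1; Sara–Omar: 1; Sara–Chen: 2/2; Sara–Bob: 1; Sara–Vikram: 1; Pia–Ravi: 1; Pia–Omar: 1; Pia–Vikram: 1/2; Ravi–Zubin: 1; Ravi–Hana: 1; Ravi–Omar: 1; Ravi–Chen: 2/2 … (+10 more pairs).
All other pairs contribute 0.
Summing the contributions gives betweenness(Theo) = 22.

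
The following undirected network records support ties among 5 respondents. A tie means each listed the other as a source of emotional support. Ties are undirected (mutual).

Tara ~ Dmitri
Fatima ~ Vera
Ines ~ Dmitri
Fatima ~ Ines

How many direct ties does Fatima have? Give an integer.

2

Fatima is directly tied to Ines and Vera. That is 2 neighbors, so the degree of Fatima is 2.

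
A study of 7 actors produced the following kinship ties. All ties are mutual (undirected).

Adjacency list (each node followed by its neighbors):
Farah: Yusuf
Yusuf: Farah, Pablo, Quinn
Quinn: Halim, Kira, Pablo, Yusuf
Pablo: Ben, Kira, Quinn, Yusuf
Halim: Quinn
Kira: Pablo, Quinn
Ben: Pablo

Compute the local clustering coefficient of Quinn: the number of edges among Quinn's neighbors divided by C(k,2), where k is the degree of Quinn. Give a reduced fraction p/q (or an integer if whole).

1/3

Quinn's neighbors: Halim, Kira, Pablo, and Yusuf (k = 4).
Possible neighbor pairs: C(4,2) = 6. Edges among them: Kira–Pablo, Pablo–Yusuf → e = 2.
Clustering(Quinn) = 2/6 = 1/3.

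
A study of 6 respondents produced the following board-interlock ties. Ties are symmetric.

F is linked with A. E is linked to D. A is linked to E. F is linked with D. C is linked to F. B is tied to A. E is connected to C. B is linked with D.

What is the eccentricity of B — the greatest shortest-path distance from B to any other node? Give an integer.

3

Distances from B: A:1, C:3, D:1, E:2, F:2.
The largest is 3 (to C), so the eccentricity of B is 3.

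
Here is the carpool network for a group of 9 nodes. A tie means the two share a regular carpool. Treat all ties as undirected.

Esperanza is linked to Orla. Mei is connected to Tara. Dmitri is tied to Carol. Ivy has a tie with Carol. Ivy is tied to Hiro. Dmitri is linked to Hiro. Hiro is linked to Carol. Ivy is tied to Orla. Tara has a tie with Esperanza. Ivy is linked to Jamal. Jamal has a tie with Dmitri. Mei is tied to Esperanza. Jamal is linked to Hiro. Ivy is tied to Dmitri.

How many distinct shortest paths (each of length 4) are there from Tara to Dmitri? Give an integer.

The shortest distance is 4, and the only length-4 path is Tara–Esperanza–Orla–Ivy–Dmitri. So there is exactly 1 shortest path.

1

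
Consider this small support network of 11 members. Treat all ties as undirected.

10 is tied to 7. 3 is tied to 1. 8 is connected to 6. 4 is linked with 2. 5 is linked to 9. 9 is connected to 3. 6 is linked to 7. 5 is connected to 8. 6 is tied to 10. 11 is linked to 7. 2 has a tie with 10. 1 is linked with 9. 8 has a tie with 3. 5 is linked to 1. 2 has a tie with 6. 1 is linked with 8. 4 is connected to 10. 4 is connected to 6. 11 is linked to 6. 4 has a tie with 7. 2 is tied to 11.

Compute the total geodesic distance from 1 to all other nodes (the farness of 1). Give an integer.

Distances from 1: 2:3, 3:1, 4:3, 5:1, 6:2, 7:3, 8:1, 9:1, 10:3, 11:3.
Sum = 3 + 1 + 3 + 1 + 2 + 3 + 1 + 1 + 3 + 3 = 21.

21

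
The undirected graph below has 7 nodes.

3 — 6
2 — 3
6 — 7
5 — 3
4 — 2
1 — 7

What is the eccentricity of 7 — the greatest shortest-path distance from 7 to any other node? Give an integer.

4

Distances from 7: 1:1, 2:3, 3:2, 4:4, 5:3, 6:1.
The largest is 4 (to 4), so the eccentricity of 7 is 4.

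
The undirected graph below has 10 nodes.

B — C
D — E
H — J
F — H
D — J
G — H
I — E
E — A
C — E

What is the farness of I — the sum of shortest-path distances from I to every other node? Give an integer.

27

Distances from I: A:2, B:3, C:2, D:2, E:1, F:5, G:5, H:4, J:3.
Sum = 2 + 3 + 2 + 2 + 1 + 5 + 5 + 4 + 3 = 27.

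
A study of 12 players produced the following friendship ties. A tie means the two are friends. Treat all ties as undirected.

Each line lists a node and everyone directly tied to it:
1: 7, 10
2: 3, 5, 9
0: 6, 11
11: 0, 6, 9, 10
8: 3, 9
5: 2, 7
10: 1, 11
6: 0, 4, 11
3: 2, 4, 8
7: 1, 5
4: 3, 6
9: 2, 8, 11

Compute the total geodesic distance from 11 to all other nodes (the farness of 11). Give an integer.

21

Distances from 11: 0:1, 1:2, 2:2, 3:3, 4:2, 5:3, 6:1, 7:3, 8:2, 9:1, 10:1.
Sum = 1 + 2 + 2 + 3 + 2 + 3 + 1 + 3 + 2 + 1 + 1 = 21.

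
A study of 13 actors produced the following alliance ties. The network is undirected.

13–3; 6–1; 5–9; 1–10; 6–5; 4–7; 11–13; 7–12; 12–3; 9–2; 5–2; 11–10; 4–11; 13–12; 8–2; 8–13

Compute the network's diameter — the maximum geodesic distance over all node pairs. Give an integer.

Eccentricity of each node (its greatest distance to any other): 1:4, 2:4, 3:5, 4:5, 5:5, 6:5, 7:5, 8:4, 9:5, 10:4, 11:4, 12:5, 13:4.
The maximum eccentricity is 5, realized for instance by the pair 9–4 via 9 – 2 – 8 – 13 – 11 – 4. So the diameter is 5.

5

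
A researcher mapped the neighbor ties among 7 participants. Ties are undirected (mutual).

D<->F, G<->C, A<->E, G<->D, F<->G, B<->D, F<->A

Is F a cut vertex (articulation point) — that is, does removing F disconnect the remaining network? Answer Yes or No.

Removing F leaves {A and E} with no path to {B, C, D, and G}, so the network splits into 2 components. F is a cut vertex.

Yes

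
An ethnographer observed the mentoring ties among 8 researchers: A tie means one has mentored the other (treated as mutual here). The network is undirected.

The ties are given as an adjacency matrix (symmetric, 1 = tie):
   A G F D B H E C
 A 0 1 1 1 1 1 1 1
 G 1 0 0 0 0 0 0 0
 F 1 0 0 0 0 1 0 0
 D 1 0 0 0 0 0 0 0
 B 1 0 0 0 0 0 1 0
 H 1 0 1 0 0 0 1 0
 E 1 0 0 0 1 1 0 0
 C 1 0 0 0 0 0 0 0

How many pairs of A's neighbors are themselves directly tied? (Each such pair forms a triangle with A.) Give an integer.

3

A's neighbors: B, C, D, E, F, G, and H.
Neighbor pairs that are themselves tied: A–B–E; A–E–H; A–F–H. Each forms one triangle with A, for 3 in total.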